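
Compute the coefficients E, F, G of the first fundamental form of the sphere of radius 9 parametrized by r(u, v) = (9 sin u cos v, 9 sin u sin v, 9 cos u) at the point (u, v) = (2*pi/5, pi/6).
E = 81;  F = 0;  G = 81*sqrt(5)/8 + 405/8

Partials: r_u = (9*cos(u)*cos(v), 9*sin(v)*cos(u), -9*sin(u)), r_v = (-9*sin(u)*sin(v), 9*sin(u)*cos(v), 0). As functions of (u, v):
  E = r_u · r_u = 81,
  F = r_u · r_v = 0,
  G = r_v · r_v = 81*sin(u)^2.
Evaluating at (u, v) = (2*pi/5, pi/6): E = 81, F = 0, G = 81*sqrt(5)/8 + 405/8.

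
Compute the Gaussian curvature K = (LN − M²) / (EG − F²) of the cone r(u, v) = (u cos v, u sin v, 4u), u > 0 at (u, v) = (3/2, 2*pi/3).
K = 0

Coefficients of the first fundamental form: E = 17, F = 0, G = u^2.
Coefficients of the second fundamental form: L = 0, M = 0, N = 4*sqrt(17)*u^2/(17*Abs(u)).
Assemble K = (LN − M²)/(EG − F²) = 0. At (u, v) = (3/2, 2*pi/3): K = 0.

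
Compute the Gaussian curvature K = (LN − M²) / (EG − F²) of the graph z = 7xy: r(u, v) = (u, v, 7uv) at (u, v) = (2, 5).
K = -49/2022084

Coefficients of the first fundamental form: E = 49*v^2 + 1, F = 49*u*v, G = 49*u^2 + 1.
Coefficients of the second fundamental form: L = 0, M = 7/sqrt(49*u^2 + 49*v^2 + 1), N = 0.
Assemble K = (LN − M²)/(EG − F²) = -49/(2401*u^4 + 4802*u^2*v^2 + 98*u^2 + 2401*v^4 + 98*v^2 + 1). At (u, v) = (2, 5): K = -49/2022084.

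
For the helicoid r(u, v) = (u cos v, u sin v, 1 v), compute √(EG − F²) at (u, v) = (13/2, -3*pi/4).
√(EG − F²)|_{(13/2, -3*pi/4)} = sqrt(173)/2

E = 1, F = 0, G = u^2 + 1; EG − F² = u^2 + 1; √(EG − F²) = sqrt(u^2 + 1). At the given point: sqrt(173)/2.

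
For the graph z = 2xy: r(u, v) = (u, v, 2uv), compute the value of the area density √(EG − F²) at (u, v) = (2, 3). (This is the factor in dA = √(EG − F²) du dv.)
√(EG − F²)|_{(2, 3)} = sqrt(53)

E = 4*v^2 + 1, F = 4*u*v, G = 4*u^2 + 1, so EG − F² = 4*u^2 + 4*v^2 + 1. Taking the positive square root: √(EG − F²) = sqrt(4*u^2 + 4*v^2 + 1). At (u, v) = (2, 3): sqrt(53).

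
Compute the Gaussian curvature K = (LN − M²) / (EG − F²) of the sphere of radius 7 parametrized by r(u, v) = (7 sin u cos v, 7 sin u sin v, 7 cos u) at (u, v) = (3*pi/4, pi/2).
K = 1/49

Coefficients of the first fundamental form: E = 49, F = 0, G = 49*sin(u)^2.
Coefficients of the second fundamental form: L = -7*sin(u)/Abs(sin(u)), M = 0, N = -7*sin(u)^3/Abs(sin(u)).
Assemble K = (LN − M²)/(EG − F²) = 1/49. At (u, v) = (3*pi/4, pi/2): K = 1/49.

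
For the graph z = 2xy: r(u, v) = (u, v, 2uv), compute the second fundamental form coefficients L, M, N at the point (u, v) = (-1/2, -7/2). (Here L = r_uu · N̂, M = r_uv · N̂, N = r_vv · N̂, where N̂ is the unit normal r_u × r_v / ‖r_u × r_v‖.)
L = 0;  M = 2*sqrt(51)/51;  N = 0

Compute the unit normal N̂(u, v) = (-2*v/sqrt(4*u^2 + 4*v^2 + 1), -2*u/sqrt(4*u^2 + 4*v^2 + 1), 1/sqrt(4*u^2 + 4*v^2 + 1)), and the second partials r_uu, r_uv, r_vv. Take dot products:
  L(u, v) = r_uu · N̂ = 0,
  M(u, v) = r_uv · N̂ = 2/sqrt(4*u^2 + 4*v^2 + 1),
  N(u, v) = r_vv · N̂ = 0.
Evaluating at (u, v) = (-1/2, -7/2):
  L = 0, M = 2*sqrt(51)/51, N = 0.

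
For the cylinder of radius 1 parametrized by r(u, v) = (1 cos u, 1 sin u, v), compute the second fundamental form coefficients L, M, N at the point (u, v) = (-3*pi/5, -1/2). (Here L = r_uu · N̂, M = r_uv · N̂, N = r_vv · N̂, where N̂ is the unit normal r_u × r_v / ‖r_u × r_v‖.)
L = -1;  M = 0;  N = 0

Compute the unit normal N̂(u, v) = (cos(u), sin(u), 0), and the second partials r_uu, r_uv, r_vv. Take dot products:
  L(u, v) = r_uu · N̂ = -1,
  M(u, v) = r_uv · N̂ = 0,
  N(u, v) = r_vv · N̂ = 0.
Evaluating at (u, v) = (-3*pi/5, -1/2):
  L = -1, M = 0, N = 0.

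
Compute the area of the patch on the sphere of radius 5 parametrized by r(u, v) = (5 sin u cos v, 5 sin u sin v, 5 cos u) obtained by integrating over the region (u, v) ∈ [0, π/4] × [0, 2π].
Area = 25*pi*(2 - sqrt(2))

Area = ∫∫ √(EG − F²) du dv with √(EG − F²) = 25*Abs(sin(u)). Integrating over [0, π/4] × [0, 2π] gives 25*pi*(2 - sqrt(2)).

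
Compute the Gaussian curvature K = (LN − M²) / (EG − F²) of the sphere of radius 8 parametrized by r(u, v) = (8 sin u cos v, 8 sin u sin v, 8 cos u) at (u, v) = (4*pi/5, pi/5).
K = 1/64

Coefficients of the first fundamental form: E = 64, F = 0, G = 64*sin(u)^2.
Coefficients of the second fundamental form: L = -8*sin(u)/Abs(sin(u)), M = 0, N = -8*sin(u)^3/Abs(sin(u)).
Assemble K = (LN − M²)/(EG − F²) = 1/64. At (u, v) = (4*pi/5, pi/5): K = 1/64.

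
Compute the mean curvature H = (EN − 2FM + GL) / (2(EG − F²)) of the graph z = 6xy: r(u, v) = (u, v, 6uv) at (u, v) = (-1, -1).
H = -216*sqrt(73)/5329

With E = 36*v^2 + 1, F = 36*u*v, G = 36*u^2 + 1, L = 0, M = 6/sqrt(36*u^2 + 36*v^2 + 1), N = 0, assemble
  H = (EN − 2FM + GL) / (2(EG − F²)) = -216*u*v/(36*u^2 + 36*v^2 + 1)^(3/2).
At (u, v) = (-1, -1): H = -216*sqrt(73)/5329.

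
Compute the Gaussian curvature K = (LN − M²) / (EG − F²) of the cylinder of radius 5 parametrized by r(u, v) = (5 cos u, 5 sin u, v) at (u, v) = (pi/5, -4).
K = 0

Coefficients of the first fundamental form: E = 25, F = 0, G = 1.
Coefficients of the second fundamental form: L = -5, M = 0, N = 0.
Assemble K = (LN − M²)/(EG − F²) = 0. At (u, v) = (pi/5, -4): K = 0.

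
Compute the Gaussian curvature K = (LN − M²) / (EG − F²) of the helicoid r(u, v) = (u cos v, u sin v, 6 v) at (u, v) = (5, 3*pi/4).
K = -36/3721

Coefficients of the first fundamental form: E = 1, F = 0, G = u^2 + 36.
Coefficients of the second fundamental form: L = 0, M = -6/sqrt(u^2 + 36), N = 0.
Assemble K = (LN − M²)/(EG − F²) = -36/(u^2 + 36)^2. At (u, v) = (5, 3*pi/4): K = -36/3721.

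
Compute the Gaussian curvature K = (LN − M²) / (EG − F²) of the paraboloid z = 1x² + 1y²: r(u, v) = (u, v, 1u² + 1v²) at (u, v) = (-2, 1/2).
K = 1/81

Coefficients of the first fundamental form: E = 4*u^2 + 1, F = 4*u*v, G = 4*v^2 + 1.
Coefficients of the second fundamental form: L = 2/sqrt(4*u^2 + 4*v^2 + 1), M = 0, N = 2/sqrt(4*u^2 + 4*v^2 + 1).
Assemble K = (LN − M²)/(EG − F²) = 4/(16*u^4 + 32*u^2*v^2 + 8*u^2 + 16*v^4 + 8*v^2 + 1). At (u, v) = (-2, 1/2): K = 1/81.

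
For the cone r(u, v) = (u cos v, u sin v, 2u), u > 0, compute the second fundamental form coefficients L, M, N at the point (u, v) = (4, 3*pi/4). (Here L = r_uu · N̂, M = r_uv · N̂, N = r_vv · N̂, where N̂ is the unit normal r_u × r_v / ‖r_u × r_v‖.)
L = 0;  M = 0;  N = 8*sqrt(5)/5

Compute the unit normal N̂(u, v) = (-2*sqrt(5)*u*cos(v)/(5*Abs(u)), -2*sqrt(5)*u*sin(v)/(5*Abs(u)), sqrt(5)*u/(5*Abs(u))), and the second partials r_uu, r_uv, r_vv. Take dot products:
  L(u, v) = r_uu · N̂ = 0,
  M(u, v) = r_uv · N̂ = 0,
  N(u, v) = r_vv · N̂ = 2*sqrt(5)*u^2/(5*Abs(u)).
Evaluating at (u, v) = (4, 3*pi/4):
  L = 0, M = 0, N = 8*sqrt(5)/5.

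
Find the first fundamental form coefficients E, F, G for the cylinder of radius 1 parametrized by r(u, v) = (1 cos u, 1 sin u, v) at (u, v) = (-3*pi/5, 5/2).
E = 1;  F = 0;  G = 1

Partials: r_u = (-sin(u), cos(u), 0), r_v = (0, 0, 1). As functions of (u, v):
  E = r_u · r_u = 1,
  F = r_u · r_v = 0,
  G = r_v · r_v = 1.
Evaluating at (u, v) = (-3*pi/5, 5/2): E = 1, F = 0, G = 1.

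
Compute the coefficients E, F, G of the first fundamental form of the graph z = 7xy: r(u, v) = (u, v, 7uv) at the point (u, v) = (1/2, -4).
E = 785;  F = -98;  G = 53/4

Partials: r_u = (1, 0, 7*v), r_v = (0, 1, 7*u). As functions of (u, v):
  E = r_u · r_u = 49*v^2 + 1,
  F = r_u · r_v = 49*u*v,
  G = r_v · r_v = 49*u^2 + 1.
Evaluating at (u, v) = (1/2, -4): E = 785, F = -98, G = 53/4.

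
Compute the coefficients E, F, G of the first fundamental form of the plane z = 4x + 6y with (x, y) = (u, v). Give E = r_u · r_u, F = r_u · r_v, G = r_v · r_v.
E = 17;  F = 24;  G = 37

Compute partials: r_u = (1, 0, 4), r_v = (0, 1, 6). Then
  E = r_u · r_u = 17,
  F = r_u · r_v = 24,
  G = r_v · r_v = 37.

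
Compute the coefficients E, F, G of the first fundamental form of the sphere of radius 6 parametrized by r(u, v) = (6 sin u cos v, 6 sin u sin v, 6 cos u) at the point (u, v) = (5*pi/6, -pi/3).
E = 36;  F = 0;  G = 9

Partials: r_u = (6*cos(u)*cos(v), 6*sin(v)*cos(u), -6*sin(u)), r_v = (-6*sin(u)*sin(v), 6*sin(u)*cos(v), 0). As functions of (u, v):
  E = r_u · r_u = 36,
  F = r_u · r_v = 0,
  G = r_v · r_v = 36*sin(u)^2.
Evaluating at (u, v) = (5*pi/6, -pi/3): E = 36, F = 0, G = 9.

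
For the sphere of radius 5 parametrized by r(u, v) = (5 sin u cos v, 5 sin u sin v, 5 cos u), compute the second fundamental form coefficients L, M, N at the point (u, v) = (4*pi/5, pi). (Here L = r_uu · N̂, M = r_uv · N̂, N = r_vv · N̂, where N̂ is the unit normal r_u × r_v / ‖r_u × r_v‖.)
L = -5;  M = 0;  N = -25/8 + 5*sqrt(5)/8

Compute the unit normal N̂(u, v) = (sin(u)^2*cos(v)/Abs(sin(u)), sin(u)^2*sin(v)/Abs(sin(u)), sin(2*u)/(2*Abs(sin(u)))), and the second partials r_uu, r_uv, r_vv. Take dot products:
  L(u, v) = r_uu · N̂ = -5*sin(u)/Abs(sin(u)),
  M(u, v) = r_uv · N̂ = 0,
  N(u, v) = r_vv · N̂ = -5*sin(u)^3/Abs(sin(u)).
Evaluating at (u, v) = (4*pi/5, pi):
  L = -5, M = 0, N = -25/8 + 5*sqrt(5)/8.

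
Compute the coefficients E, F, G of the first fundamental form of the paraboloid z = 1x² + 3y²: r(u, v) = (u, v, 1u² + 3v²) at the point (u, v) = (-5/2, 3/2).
E = 26;  F = -45;  G = 82

Partials: r_u = (1, 0, 2*u), r_v = (0, 1, 6*v). As functions of (u, v):
  E = r_u · r_u = 4*u^2 + 1,
  F = r_u · r_v = 12*u*v,
  G = r_v · r_v = 36*v^2 + 1.
Evaluating at (u, v) = (-5/2, 3/2): E = 26, F = -45, G = 82.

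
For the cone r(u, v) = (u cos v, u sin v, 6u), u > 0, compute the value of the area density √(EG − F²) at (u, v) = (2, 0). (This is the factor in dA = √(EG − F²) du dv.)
√(EG − F²)|_{(2, 0)} = 2*sqrt(37)

E = 37, F = 0, G = u^2, so EG − F² = 37*u^2. Taking the positive square root: √(EG − F²) = sqrt(37)*Abs(u). At (u, v) = (2, 0): 2*sqrt(37).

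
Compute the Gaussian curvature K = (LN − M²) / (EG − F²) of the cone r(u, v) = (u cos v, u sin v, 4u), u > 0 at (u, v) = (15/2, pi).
K = 0

Coefficients of the first fundamental form: E = 17, F = 0, G = u^2.
Coefficients of the second fundamental form: L = 0, M = 0, N = 4*sqrt(17)*u^2/(17*Abs(u)).
Assemble K = (LN − M²)/(EG − F²) = 0. At (u, v) = (15/2, pi): K = 0.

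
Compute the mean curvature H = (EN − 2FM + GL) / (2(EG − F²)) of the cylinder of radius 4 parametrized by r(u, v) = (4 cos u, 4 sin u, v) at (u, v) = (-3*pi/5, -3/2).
H = -1/8

With E = 16, F = 0, G = 1, L = -4, M = 0, N = 0, assemble
  H = (EN − 2FM + GL) / (2(EG − F²)) = -1/8.
At (u, v) = (-3*pi/5, -3/2): H = -1/8.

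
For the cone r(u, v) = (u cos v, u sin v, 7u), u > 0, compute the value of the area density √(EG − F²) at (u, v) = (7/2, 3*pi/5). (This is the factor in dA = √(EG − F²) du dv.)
√(EG − F²)|_{(7/2, 3*pi/5)} = 35*sqrt(2)/2

E = 50, F = 0, G = u^2, so EG − F² = 50*u^2. Taking the positive square root: √(EG − F²) = 5*sqrt(2)*Abs(u). At (u, v) = (7/2, 3*pi/5): 35*sqrt(2)/2.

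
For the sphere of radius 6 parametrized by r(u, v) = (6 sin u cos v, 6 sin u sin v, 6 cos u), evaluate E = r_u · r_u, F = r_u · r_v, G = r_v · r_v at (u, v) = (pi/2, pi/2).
E = 36;  F = 0;  G = 36

Partials: r_u = (6*cos(u)*cos(v), 6*sin(v)*cos(u), -6*sin(u)), r_v = (-6*sin(u)*sin(v), 6*sin(u)*cos(v), 0). As functions of (u, v):
  E = r_u · r_u = 36,
  F = r_u · r_v = 0,
  G = r_v · r_v = 36*sin(u)^2.
Evaluating at (u, v) = (pi/2, pi/2): E = 36, F = 0, G = 36.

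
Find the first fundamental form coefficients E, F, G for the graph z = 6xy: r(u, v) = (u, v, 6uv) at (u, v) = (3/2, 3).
E = 325;  F = 162;  G = 82

Partials: r_u = (1, 0, 6*v), r_v = (0, 1, 6*u). As functions of (u, v):
  E = r_u · r_u = 36*v^2 + 1,
  F = r_u · r_v = 36*u*v,
  G = r_v · r_v = 36*u^2 + 1.
Evaluating at (u, v) = (3/2, 3): E = 325, F = 162, G = 82.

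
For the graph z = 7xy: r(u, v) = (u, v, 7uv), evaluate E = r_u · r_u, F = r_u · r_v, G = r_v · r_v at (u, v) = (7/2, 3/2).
E = 445/4;  F = 1029/4;  G = 2405/4

Partials: r_u = (1, 0, 7*v), r_v = (0, 1, 7*u). As functions of (u, v):
  E = r_u · r_u = 49*v^2 + 1,
  F = r_u · r_v = 49*u*v,
  G = r_v · r_v = 49*u^2 + 1.
Evaluating at (u, v) = (7/2, 3/2): E = 445/4, F = 1029/4, G = 2405/4.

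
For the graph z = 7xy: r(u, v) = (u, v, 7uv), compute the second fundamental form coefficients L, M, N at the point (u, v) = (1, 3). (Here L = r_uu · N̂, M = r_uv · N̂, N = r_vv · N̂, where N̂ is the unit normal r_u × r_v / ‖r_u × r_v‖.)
L = 0;  M = 7*sqrt(491)/491;  N = 0

Compute the unit normal N̂(u, v) = (-7*v/sqrt(49*u^2 + 49*v^2 + 1), -7*u/sqrt(49*u^2 + 49*v^2 + 1), 1/sqrt(49*u^2 + 49*v^2 + 1)), and the second partials r_uu, r_uv, r_vv. Take dot products:
  L(u, v) = r_uu · N̂ = 0,
  M(u, v) = r_uv · N̂ = 7/sqrt(49*u^2 + 49*v^2 + 1),
  N(u, v) = r_vv · N̂ = 0.
Evaluating at (u, v) = (1, 3):
  L = 0, M = 7*sqrt(491)/491, N = 0.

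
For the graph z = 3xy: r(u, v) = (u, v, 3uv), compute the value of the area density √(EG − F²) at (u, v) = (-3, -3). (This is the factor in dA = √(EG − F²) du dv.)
√(EG − F²)|_{(-3, -3)} = sqrt(163)

E = 9*v^2 + 1, F = 9*u*v, G = 9*u^2 + 1, so EG − F² = 9*u^2 + 9*v^2 + 1. Taking the positive square root: √(EG − F²) = sqrt(9*u^2 + 9*v^2 + 1). At (u, v) = (-3, -3): sqrt(163).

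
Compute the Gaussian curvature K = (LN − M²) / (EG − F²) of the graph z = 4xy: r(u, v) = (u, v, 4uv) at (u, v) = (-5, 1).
K = -16/173889

Coefficients of the first fundamental form: E = 16*v^2 + 1, F = 16*u*v, G = 16*u^2 + 1.
Coefficients of the second fundamental form: L = 0, M = 4/sqrt(16*u^2 + 16*v^2 + 1), N = 0.
Assemble K = (LN − M²)/(EG − F²) = -16/(256*u^4 + 512*u^2*v^2 + 32*u^2 + 256*v^4 + 32*v^2 + 1). At (u, v) = (-5, 1): K = -16/173889.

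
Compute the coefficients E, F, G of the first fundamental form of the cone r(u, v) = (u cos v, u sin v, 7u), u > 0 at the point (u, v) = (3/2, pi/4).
E = 50;  F = 0;  G = 9/4

Partials: r_u = (cos(v), sin(v), 7), r_v = (-u*sin(v), u*cos(v), 0). As functions of (u, v):
  E = r_u · r_u = 50,
  F = r_u · r_v = 0,
  G = r_v · r_v = u^2.
Evaluating at (u, v) = (3/2, pi/4): E = 50, F = 0, G = 9/4.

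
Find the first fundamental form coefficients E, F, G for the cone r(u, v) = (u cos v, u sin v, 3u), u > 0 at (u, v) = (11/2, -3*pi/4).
E = 10;  F = 0;  G = 121/4

Partials: r_u = (cos(v), sin(v), 3), r_v = (-u*sin(v), u*cos(v), 0). As functions of (u, v):
  E = r_u · r_u = 10,
  F = r_u · r_v = 0,
  G = r_v · r_v = u^2.
Evaluating at (u, v) = (11/2, -3*pi/4): E = 10, F = 0, G = 121/4.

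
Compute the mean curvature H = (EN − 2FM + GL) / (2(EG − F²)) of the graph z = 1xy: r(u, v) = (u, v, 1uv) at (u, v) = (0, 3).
H = 0

With E = v^2 + 1, F = u*v, G = u^2 + 1, L = 0, M = 1/sqrt(u^2 + v^2 + 1), N = 0, assemble
  H = (EN − 2FM + GL) / (2(EG − F²)) = -u*v/(u^2 + v^2 + 1)^(3/2).
At (u, v) = (0, 3): H = 0.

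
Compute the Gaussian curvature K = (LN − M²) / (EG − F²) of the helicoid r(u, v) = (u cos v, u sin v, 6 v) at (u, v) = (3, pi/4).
K = -4/225

Coefficients of the first fundamental form: E = 1, F = 0, G = u^2 + 36.
Coefficients of the second fundamental form: L = 0, M = -6/sqrt(u^2 + 36), N = 0.
Assemble K = (LN − M²)/(EG − F²) = -36/(u^2 + 36)^2. At (u, v) = (3, pi/4): K = -4/225.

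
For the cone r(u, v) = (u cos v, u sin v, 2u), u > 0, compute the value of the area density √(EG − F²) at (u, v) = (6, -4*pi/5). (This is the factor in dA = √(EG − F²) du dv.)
√(EG − F²)|_{(6, -4*pi/5)} = 6*sqrt(5)

E = 5, F = 0, G = u^2, so EG − F² = 5*u^2. Taking the positive square root: √(EG − F²) = sqrt(5)*Abs(u). At (u, v) = (6, -4*pi/5): 6*sqrt(5).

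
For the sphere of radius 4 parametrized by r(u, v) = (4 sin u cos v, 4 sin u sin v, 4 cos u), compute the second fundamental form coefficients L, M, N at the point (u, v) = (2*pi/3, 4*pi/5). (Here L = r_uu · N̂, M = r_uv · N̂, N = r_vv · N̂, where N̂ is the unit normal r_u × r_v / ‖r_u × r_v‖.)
L = -4;  M = 0;  N = -3

Compute the unit normal N̂(u, v) = (sin(u)^2*cos(v)/Abs(sin(u)), sin(u)^2*sin(v)/Abs(sin(u)), sin(2*u)/(2*Abs(sin(u)))), and the second partials r_uu, r_uv, r_vv. Take dot products:
  L(u, v) = r_uu · N̂ = -4*sin(u)/Abs(sin(u)),
  M(u, v) = r_uv · N̂ = 0,
  N(u, v) = r_vv · N̂ = -4*sin(u)^3/Abs(sin(u)).
Evaluating at (u, v) = (2*pi/3, 4*pi/5):
  L = -4, M = 0, N = -3.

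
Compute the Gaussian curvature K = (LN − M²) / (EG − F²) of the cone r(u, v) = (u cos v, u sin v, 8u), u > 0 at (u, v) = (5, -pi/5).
K = 0

Coefficients of the first fundamental form: E = 65, F = 0, G = u^2.
Coefficients of the second fundamental form: L = 0, M = 0, N = 8*sqrt(65)*u^2/(65*Abs(u)).
Assemble K = (LN − M²)/(EG − F²) = 0. At (u, v) = (5, -pi/5): K = 0.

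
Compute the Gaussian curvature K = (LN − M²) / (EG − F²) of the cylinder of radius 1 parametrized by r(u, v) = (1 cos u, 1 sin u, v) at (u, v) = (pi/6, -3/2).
K = 0

Coefficients of the first fundamental form: E = 1, F = 0, G = 1.
Coefficients of the second fundamental form: L = -1, M = 0, N = 0.
Assemble K = (LN − M²)/(EG − F²) = 0. At (u, v) = (pi/6, -3/2): K = 0.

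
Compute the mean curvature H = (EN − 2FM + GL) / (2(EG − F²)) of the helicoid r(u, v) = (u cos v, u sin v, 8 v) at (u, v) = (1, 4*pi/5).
H = 0

With E = 1, F = 0, G = u^2 + 64, L = 0, M = -8/sqrt(u^2 + 64), N = 0, assemble
  H = (EN − 2FM + GL) / (2(EG − F²)) = 0.
At (u, v) = (1, 4*pi/5): H = 0.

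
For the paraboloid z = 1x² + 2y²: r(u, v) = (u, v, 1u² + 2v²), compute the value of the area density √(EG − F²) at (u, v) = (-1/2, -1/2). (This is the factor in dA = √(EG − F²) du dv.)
√(EG − F²)|_{(-1/2, -1/2)} = sqrt(6)

E = 4*u^2 + 1, F = 8*u*v, G = 16*v^2 + 1, so EG − F² = 4*u^2 + 16*v^2 + 1. Taking the positive square root: √(EG − F²) = sqrt(4*u^2 + 16*v^2 + 1). At (u, v) = (-1/2, -1/2): sqrt(6).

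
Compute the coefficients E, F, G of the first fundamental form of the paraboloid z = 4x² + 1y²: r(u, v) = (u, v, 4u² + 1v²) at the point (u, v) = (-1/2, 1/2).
E = 17;  F = -4;  G = 2

Partials: r_u = (1, 0, 8*u), r_v = (0, 1, 2*v). As functions of (u, v):
  E = r_u · r_u = 64*u^2 + 1,
  F = r_u · r_v = 16*u*v,
  G = r_v · r_v = 4*v^2 + 1.
Evaluating at (u, v) = (-1/2, 1/2): E = 17, F = -4, G = 2.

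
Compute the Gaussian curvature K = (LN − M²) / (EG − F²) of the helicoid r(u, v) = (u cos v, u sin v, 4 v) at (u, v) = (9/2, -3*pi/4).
K = -256/21025

Coefficients of the first fundamental form: E = 1, F = 0, G = u^2 + 16.
Coefficients of the second fundamental form: L = 0, M = -4/sqrt(u^2 + 16), N = 0.
Assemble K = (LN − M²)/(EG − F²) = -16/(u^2 + 16)^2. At (u, v) = (9/2, -3*pi/4): K = -256/21025.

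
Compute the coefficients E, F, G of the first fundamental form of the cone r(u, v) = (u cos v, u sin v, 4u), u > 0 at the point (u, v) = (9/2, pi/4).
E = 17;  F = 0;  G = 81/4

Partials: r_u = (cos(v), sin(v), 4), r_v = (-u*sin(v), u*cos(v), 0). As functions of (u, v):
  E = r_u · r_u = 17,
  F = r_u · r_v = 0,
  G = r_v · r_v = u^2.
Evaluating at (u, v) = (9/2, pi/4): E = 17, F = 0, G = 81/4.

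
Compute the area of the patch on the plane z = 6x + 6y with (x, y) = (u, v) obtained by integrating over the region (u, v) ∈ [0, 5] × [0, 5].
Area = 25*sqrt(73)

Area = ∫∫ √(EG − F²) du dv with √(EG − F²) = sqrt(73). Integrating over [0, 5] × [0, 5] gives 25*sqrt(73).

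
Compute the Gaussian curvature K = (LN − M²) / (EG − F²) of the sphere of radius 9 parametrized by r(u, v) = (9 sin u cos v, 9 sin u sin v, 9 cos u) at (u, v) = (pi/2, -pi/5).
K = 1/81

Coefficients of the first fundamental form: E = 81, F = 0, G = 81*sin(u)^2.
Coefficients of the second fundamental form: L = -9*sin(u)/Abs(sin(u)), M = 0, N = -9*sin(u)^3/Abs(sin(u)).
Assemble K = (LN − M²)/(EG − F²) = 1/81. At (u, v) = (pi/2, -pi/5): K = 1/81.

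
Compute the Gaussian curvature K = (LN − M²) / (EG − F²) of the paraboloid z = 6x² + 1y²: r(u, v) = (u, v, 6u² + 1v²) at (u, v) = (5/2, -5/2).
K = 6/214369

Coefficients of the first fundamental form: E = 144*u^2 + 1, F = 24*u*v, G = 4*v^2 + 1.
Coefficients of the second fundamental form: L = 12/sqrt(144*u^2 + 4*v^2 + 1), M = 0, N = 2/sqrt(144*u^2 + 4*v^2 + 1).
Assemble K = (LN − M²)/(EG − F²) = 24/(20736*u^4 + 1152*u^2*v^2 + 288*u^2 + 16*v^4 + 8*v^2 + 1). At (u, v) = (5/2, -5/2): K = 6/214369.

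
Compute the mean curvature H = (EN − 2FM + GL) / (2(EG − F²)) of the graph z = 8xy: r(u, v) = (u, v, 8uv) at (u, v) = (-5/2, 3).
H = 3840*sqrt(977)/954529

With E = 64*v^2 + 1, F = 64*u*v, G = 64*u^2 + 1, L = 0, M = 8/sqrt(64*u^2 + 64*v^2 + 1), N = 0, assemble
  H = (EN − 2FM + GL) / (2(EG − F²)) = -512*u*v/(64*u^2 + 64*v^2 + 1)^(3/2).
At (u, v) = (-5/2, 3): H = 3840*sqrt(977)/954529.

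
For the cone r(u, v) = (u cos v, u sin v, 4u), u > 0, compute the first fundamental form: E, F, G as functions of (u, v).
E = 17;  F = 0;  G = u^2

Compute partials: r_u = (cos(v), sin(v), 4), r_v = (-u*sin(v), u*cos(v), 0). Then
  E = r_u · r_u = 17,
  F = r_u · r_v = 0,
  G = r_v · r_v = u^2.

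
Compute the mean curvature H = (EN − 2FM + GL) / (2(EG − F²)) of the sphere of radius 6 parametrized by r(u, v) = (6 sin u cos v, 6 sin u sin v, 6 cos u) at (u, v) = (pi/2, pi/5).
H = -1/6

With E = 36, F = 0, G = 36*sin(u)^2, L = -6*sin(u)/Abs(sin(u)), M = 0, N = -6*sin(u)^3/Abs(sin(u)), assemble
  H = (EN − 2FM + GL) / (2(EG − F²)) = -sin(u)/(6*Abs(sin(u))).
At (u, v) = (pi/2, pi/5): H = -1/6.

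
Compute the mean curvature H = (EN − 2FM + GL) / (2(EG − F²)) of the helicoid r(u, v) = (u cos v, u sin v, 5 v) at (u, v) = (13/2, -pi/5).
H = 0

With E = 1, F = 0, G = u^2 + 25, L = 0, M = -5/sqrt(u^2 + 25), N = 0, assemble
  H = (EN − 2FM + GL) / (2(EG − F²)) = 0.
At (u, v) = (13/2, -pi/5): H = 0.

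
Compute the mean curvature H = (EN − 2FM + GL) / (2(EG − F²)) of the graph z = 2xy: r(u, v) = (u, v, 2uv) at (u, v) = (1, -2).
H = 16*sqrt(21)/441

With E = 4*v^2 + 1, F = 4*u*v, G = 4*u^2 + 1, L = 0, M = 2/sqrt(4*u^2 + 4*v^2 + 1), N = 0, assemble
  H = (EN − 2FM + GL) / (2(EG − F²)) = -8*u*v/(4*u^2 + 4*v^2 + 1)^(3/2).
At (u, v) = (1, -2): H = 16*sqrt(21)/441.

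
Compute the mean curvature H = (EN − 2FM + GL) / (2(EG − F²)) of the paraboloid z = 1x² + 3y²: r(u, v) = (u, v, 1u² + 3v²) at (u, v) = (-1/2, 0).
H = 7*sqrt(2)/4

With E = 4*u^2 + 1, F = 12*u*v, G = 36*v^2 + 1, L = 2/sqrt(4*u^2 + 36*v^2 + 1), M = 0, N = 6/sqrt(4*u^2 + 36*v^2 + 1), assemble
  H = (EN − 2FM + GL) / (2(EG − F²)) = 4*(3*u^2 + 9*v^2 + 1)/(4*u^2 + 36*v^2 + 1)^(3/2).
At (u, v) = (-1/2, 0): H = 7*sqrt(2)/4.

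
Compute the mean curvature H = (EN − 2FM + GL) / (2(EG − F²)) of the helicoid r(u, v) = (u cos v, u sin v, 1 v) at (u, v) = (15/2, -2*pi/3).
H = 0

With E = 1, F = 0, G = u^2 + 1, L = 0, M = -1/sqrt(u^2 + 1), N = 0, assemble
  H = (EN − 2FM + GL) / (2(EG − F²)) = 0.
At (u, v) = (15/2, -2*pi/3): H = 0.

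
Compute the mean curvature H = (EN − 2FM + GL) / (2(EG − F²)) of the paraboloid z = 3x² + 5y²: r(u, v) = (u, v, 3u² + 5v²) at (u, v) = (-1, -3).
H = 2888*sqrt(937)/877969

With E = 36*u^2 + 1, F = 60*u*v, G = 100*v^2 + 1, L = 6/sqrt(36*u^2 + 100*v^2 + 1), M = 0, N = 10/sqrt(36*u^2 + 100*v^2 + 1), assemble
  H = (EN − 2FM + GL) / (2(EG − F²)) = 4*(45*u^2 + 75*v^2 + 2)/(36*u^2 + 100*v^2 + 1)^(3/2).
At (u, v) = (-1, -3): H = 2888*sqrt(937)/877969.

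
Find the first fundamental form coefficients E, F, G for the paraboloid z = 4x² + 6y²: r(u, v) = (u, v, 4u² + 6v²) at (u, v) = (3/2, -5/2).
E = 145;  F = -360;  G = 901

Partials: r_u = (1, 0, 8*u), r_v = (0, 1, 12*v). As functions of (u, v):
  E = r_u · r_u = 64*u^2 + 1,
  F = r_u · r_v = 96*u*v,
  G = r_v · r_v = 144*v^2 + 1.
Evaluating at (u, v) = (3/2, -5/2): E = 145, F = -360, G = 901.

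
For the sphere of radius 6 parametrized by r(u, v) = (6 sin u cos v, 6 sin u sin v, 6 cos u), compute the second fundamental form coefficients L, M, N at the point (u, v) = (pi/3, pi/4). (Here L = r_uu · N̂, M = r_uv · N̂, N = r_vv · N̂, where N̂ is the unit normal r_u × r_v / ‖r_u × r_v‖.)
L = -6;  M = 0;  N = -9/2

Compute the unit normal N̂(u, v) = (sin(u)^2*cos(v)/Abs(sin(u)), sin(u)^2*sin(v)/Abs(sin(u)), sin(2*u)/(2*Abs(sin(u)))), and the second partials r_uu, r_uv, r_vv. Take dot products:
  L(u, v) = r_uu · N̂ = -6*sin(u)/Abs(sin(u)),
  M(u, v) = r_uv · N̂ = 0,
  N(u, v) = r_vv · N̂ = -6*sin(u)^3/Abs(sin(u)).
Evaluating at (u, v) = (pi/3, pi/4):
  L = -6, M = 0, N = -9/2.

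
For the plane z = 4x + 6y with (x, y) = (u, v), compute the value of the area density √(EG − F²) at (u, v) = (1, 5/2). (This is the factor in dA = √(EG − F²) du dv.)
√(EG − F²)|_{(1, 5/2)} = sqrt(53)

E = 17, F = 24, G = 37, so EG − F² = 53. Taking the positive square root: √(EG − F²) = sqrt(53). At (u, v) = (1, 5/2): sqrt(53).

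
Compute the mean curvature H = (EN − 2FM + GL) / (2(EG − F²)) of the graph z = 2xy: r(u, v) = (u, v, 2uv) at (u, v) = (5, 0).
H = 0

With E = 4*v^2 + 1, F = 4*u*v, G = 4*u^2 + 1, L = 0, M = 2/sqrt(4*u^2 + 4*v^2 + 1), N = 0, assemble
  H = (EN − 2FM + GL) / (2(EG − F²)) = -8*u*v/(4*u^2 + 4*v^2 + 1)^(3/2).
At (u, v) = (5, 0): H = 0.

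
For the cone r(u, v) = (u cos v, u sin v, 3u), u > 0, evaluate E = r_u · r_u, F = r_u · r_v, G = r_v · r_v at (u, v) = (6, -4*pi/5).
E = 10;  F = 0;  G = 36

Partials: r_u = (cos(v), sin(v), 3), r_v = (-u*sin(v), u*cos(v), 0). As functions of (u, v):
  E = r_u · r_u = 10,
  F = r_u · r_v = 0,
  G = r_v · r_v = u^2.
Evaluating at (u, v) = (6, -4*pi/5): E = 10, F = 0, G = 36.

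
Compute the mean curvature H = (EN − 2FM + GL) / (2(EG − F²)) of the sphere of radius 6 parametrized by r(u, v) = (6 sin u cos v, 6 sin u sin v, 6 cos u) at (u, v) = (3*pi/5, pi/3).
H = -1/6

With E = 36, F = 0, G = 36*sin(u)^2, L = -6*sin(u)/Abs(sin(u)), M = 0, N = -6*sin(u)^3/Abs(sin(u)), assemble
  H = (EN − 2FM + GL) / (2(EG − F²)) = -sin(u)/(6*Abs(sin(u))).
At (u, v) = (3*pi/5, pi/3): H = -1/6.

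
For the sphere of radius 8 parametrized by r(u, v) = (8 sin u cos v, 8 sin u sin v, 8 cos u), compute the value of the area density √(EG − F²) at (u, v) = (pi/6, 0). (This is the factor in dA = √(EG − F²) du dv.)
√(EG − F²)|_{(pi/6, 0)} = 32

E = 64, F = 0, G = 64*sin(u)^2, so EG − F² = 4096*sin(u)^2. Taking the positive square root: √(EG − F²) = 64*Abs(sin(u)). At (u, v) = (pi/6, 0): 32.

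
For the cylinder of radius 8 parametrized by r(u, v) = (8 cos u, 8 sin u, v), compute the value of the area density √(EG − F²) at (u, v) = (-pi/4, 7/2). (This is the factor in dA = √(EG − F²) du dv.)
√(EG − F²)|_{(-pi/4, 7/2)} = 8

E = 64, F = 0, G = 1, so EG − F² = 64. Taking the positive square root: √(EG − F²) = 8. At (u, v) = (-pi/4, 7/2): 8.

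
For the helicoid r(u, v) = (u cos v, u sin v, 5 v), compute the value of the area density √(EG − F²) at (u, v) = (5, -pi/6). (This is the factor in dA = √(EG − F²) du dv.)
√(EG − F²)|_{(5, -pi/6)} = 5*sqrt(2)

E = 1, F = 0, G = u^2 + 25, so EG − F² = u^2 + 25. Taking the positive square root: √(EG − F²) = sqrt(u^2 + 25). At (u, v) = (5, -pi/6): 5*sqrt(2).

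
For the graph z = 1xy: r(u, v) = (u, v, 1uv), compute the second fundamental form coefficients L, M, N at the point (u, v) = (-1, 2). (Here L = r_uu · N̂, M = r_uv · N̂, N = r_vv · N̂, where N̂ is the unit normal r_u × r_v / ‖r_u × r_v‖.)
L = 0;  M = sqrt(6)/6;  N = 0

Compute the unit normal N̂(u, v) = (-v/sqrt(u^2 + v^2 + 1), -u/sqrt(u^2 + v^2 + 1), 1/sqrt(u^2 + v^2 + 1)), and the second partials r_uu, r_uv, r_vv. Take dot products:
  L(u, v) = r_uu · N̂ = 0,
  M(u, v) = r_uv · N̂ = 1/sqrt(u^2 + v^2 + 1),
  N(u, v) = r_vv · N̂ = 0.
Evaluating at (u, v) = (-1, 2):
  L = 0, M = sqrt(6)/6, N = 0.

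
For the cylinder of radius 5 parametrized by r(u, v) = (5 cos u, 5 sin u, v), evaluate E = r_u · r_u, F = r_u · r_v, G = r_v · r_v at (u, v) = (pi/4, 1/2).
E = 25;  F = 0;  G = 1

Partials: r_u = (-5*sin(u), 5*cos(u), 0), r_v = (0, 0, 1). As functions of (u, v):
  E = r_u · r_u = 25,
  F = r_u · r_v = 0,
  G = r_v · r_v = 1.
Evaluating at (u, v) = (pi/4, 1/2): E = 25, F = 0, G = 1.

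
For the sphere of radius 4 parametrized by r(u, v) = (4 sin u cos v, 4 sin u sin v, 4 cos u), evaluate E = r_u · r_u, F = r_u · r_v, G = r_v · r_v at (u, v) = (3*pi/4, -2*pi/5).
E = 16;  F = 0;  G = 8

Partials: r_u = (4*cos(u)*cos(v), 4*sin(v)*cos(u), -4*sin(u)), r_v = (-4*sin(u)*sin(v), 4*sin(u)*cos(v), 0). As functions of (u, v):
  E = r_u · r_u = 16,
  F = r_u · r_v = 0,
  G = r_v · r_v = 16*sin(u)^2.
Evaluating at (u, v) = (3*pi/4, -2*pi/5): E = 16, F = 0, G = 8.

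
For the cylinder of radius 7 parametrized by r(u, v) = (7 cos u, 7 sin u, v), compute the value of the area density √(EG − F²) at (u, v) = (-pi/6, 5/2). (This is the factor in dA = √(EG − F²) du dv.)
√(EG − F²)|_{(-pi/6, 5/2)} = 7

E = 49, F = 0, G = 1, so EG − F² = 49. Taking the positive square root: √(EG − F²) = 7. At (u, v) = (-pi/6, 5/2): 7.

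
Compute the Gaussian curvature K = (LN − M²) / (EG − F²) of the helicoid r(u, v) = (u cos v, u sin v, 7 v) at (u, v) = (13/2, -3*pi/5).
K = -784/133225

Coefficients of the first fundamental form: E = 1, F = 0, G = u^2 + 49.
Coefficients of the second fundamental form: L = 0, M = -7/sqrt(u^2 + 49), N = 0.
Assemble K = (LN − M²)/(EG − F²) = -49/(u^2 + 49)^2. At (u, v) = (13/2, -3*pi/5): K = -784/133225.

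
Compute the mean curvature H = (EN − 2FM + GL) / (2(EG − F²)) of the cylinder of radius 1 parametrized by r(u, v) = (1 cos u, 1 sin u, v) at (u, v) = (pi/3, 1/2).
H = -1/2

With E = 1, F = 0, G = 1, L = -1, M = 0, N = 0, assemble
  H = (EN − 2FM + GL) / (2(EG − F²)) = -1/2.
At (u, v) = (pi/3, 1/2): H = -1/2.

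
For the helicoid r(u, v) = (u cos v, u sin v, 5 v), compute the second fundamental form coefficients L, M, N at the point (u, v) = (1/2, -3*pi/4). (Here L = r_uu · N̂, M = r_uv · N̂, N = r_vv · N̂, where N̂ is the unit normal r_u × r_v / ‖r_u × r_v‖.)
L = 0;  M = -10*sqrt(101)/101;  N = 0

Compute the unit normal N̂(u, v) = (5*sin(v)/sqrt(u^2 + 25), -5*cos(v)/sqrt(u^2 + 25), u/sqrt(u^2 + 25)), and the second partials r_uu, r_uv, r_vv. Take dot products:
  L(u, v) = r_uu · N̂ = 0,
  M(u, v) = r_uv · N̂ = -5/sqrt(u^2 + 25),
  N(u, v) = r_vv · N̂ = 0.
Evaluating at (u, v) = (1/2, -3*pi/4):
  L = 0, M = -10*sqrt(101)/101, N = 0.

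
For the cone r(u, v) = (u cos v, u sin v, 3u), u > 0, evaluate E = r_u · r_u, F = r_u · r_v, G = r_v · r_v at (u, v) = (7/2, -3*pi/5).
E = 10;  F = 0;  G = 49/4

Partials: r_u = (cos(v), sin(v), 3), r_v = (-u*sin(v), u*cos(v), 0). As functions of (u, v):
  E = r_u · r_u = 10,
  F = r_u · r_v = 0,
  G = r_v · r_v = u^2.
Evaluating at (u, v) = (7/2, -3*pi/5): E = 10, F = 0, G = 49/4.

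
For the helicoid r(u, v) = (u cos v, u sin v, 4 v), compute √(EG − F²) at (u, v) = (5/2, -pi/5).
√(EG − F²)|_{(5/2, -pi/5)} = sqrt(89)/2

E = 1, F = 0, G = u^2 + 16; EG − F² = u^2 + 16; √(EG − F²) = sqrt(u^2 + 16). At the given point: sqrt(89)/2.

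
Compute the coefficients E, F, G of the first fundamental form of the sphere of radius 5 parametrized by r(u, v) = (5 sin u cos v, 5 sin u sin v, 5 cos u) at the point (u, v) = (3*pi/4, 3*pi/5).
E = 25;  F = 0;  G = 25/2

Partials: r_u = (5*cos(u)*cos(v), 5*sin(v)*cos(u), -5*sin(u)), r_v = (-5*sin(u)*sin(v), 5*sin(u)*cos(v), 0). As functions of (u, v):
  E = r_u · r_u = 25,
  F = r_u · r_v = 0,
  G = r_v · r_v = 25*sin(u)^2.
Evaluating at (u, v) = (3*pi/4, 3*pi/5): E = 25, F = 0, G = 25/2.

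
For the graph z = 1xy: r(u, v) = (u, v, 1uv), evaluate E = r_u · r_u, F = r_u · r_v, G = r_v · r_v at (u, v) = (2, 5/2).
E = 29/4;  F = 5;  G = 5

Partials: r_u = (1, 0, v), r_v = (0, 1, u). As functions of (u, v):
  E = r_u · r_u = v^2 + 1,
  F = r_u · r_v = u*v,
  G = r_v · r_v = u^2 + 1.
Evaluating at (u, v) = (2, 5/2): E = 29/4, F = 5, G = 5.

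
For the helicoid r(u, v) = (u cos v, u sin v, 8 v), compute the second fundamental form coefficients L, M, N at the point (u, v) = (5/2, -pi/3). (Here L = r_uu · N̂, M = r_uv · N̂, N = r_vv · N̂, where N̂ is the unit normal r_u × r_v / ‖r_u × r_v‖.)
L = 0;  M = -16*sqrt(281)/281;  N = 0

Compute the unit normal N̂(u, v) = (8*sin(v)/sqrt(u^2 + 64), -8*cos(v)/sqrt(u^2 + 64), u/sqrt(u^2 + 64)), and the second partials r_uu, r_uv, r_vv. Take dot products:
  L(u, v) = r_uu · N̂ = 0,
  M(u, v) = r_uv · N̂ = -8/sqrt(u^2 + 64),
  N(u, v) = r_vv · N̂ = 0.
Evaluating at (u, v) = (5/2, -pi/3):
  L = 0, M = -16*sqrt(281)/281, N = 0.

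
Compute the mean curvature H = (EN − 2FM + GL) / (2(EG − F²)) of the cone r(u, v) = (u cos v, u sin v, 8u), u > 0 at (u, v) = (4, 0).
H = sqrt(65)/65

With E = 65, F = 0, G = u^2, L = 0, M = 0, N = 8*sqrt(65)*u^2/(65*Abs(u)), assemble
  H = (EN − 2FM + GL) / (2(EG − F²)) = 4*sqrt(65)/(65*Abs(u)).
At (u, v) = (4, 0): H = sqrt(65)/65.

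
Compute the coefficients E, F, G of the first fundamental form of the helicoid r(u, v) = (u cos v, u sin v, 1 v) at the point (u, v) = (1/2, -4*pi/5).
E = 1;  F = 0;  G = 5/4

Partials: r_u = (cos(v), sin(v), 0), r_v = (-u*sin(v), u*cos(v), 1). As functions of (u, v):
  E = r_u · r_u = 1,
  F = r_u · r_v = 0,
  G = r_v · r_v = u^2 + 1.
Evaluating at (u, v) = (1/2, -4*pi/5): E = 1, F = 0, G = 5/4.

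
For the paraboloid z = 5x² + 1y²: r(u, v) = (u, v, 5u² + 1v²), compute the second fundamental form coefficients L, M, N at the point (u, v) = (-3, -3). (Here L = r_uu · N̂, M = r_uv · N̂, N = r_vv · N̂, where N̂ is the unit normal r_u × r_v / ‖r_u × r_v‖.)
L = 10*sqrt(937)/937;  M = 0;  N = 2*sqrt(937)/937

Compute the unit normal N̂(u, v) = (-10*u/sqrt(100*u^2 + 4*v^2 + 1), -2*v/sqrt(100*u^2 + 4*v^2 + 1), 1/sqrt(100*u^2 + 4*v^2 + 1)), and the second partials r_uu, r_uv, r_vv. Take dot products:
  L(u, v) = r_uu · N̂ = 10/sqrt(100*u^2 + 4*v^2 + 1),
  M(u, v) = r_uv · N̂ = 0,
  N(u, v) = r_vv · N̂ = 2/sqrt(100*u^2 + 4*v^2 + 1).
Evaluating at (u, v) = (-3, -3):
  L = 10*sqrt(937)/937, M = 0, N = 2*sqrt(937)/937.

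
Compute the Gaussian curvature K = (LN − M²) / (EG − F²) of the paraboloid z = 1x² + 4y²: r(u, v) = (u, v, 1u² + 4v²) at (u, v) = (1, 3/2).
K = 16/22201

Coefficients of the first fundamental form: E = 4*u^2 + 1, F = 16*u*v, G = 64*v^2 + 1.
Coefficients of the second fundamental form: L = 2/sqrt(4*u^2 + 64*v^2 + 1), M = 0, N = 8/sqrt(4*u^2 + 64*v^2 + 1).
Assemble K = (LN − M²)/(EG − F²) = 16/(16*u^4 + 512*u^2*v^2 + 8*u^2 + 4096*v^4 + 128*v^2 + 1). At (u, v) = (1, 3/2): K = 16/22201.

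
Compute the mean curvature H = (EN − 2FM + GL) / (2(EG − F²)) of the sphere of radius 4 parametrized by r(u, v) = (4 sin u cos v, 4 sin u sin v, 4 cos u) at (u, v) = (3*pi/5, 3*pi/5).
H = -1/4

With E = 16, F = 0, G = 16*sin(u)^2, L = -4*sin(u)/Abs(sin(u)), M = 0, N = -4*sin(u)^3/Abs(sin(u)), assemble
  H = (EN − 2FM + GL) / (2(EG − F²)) = -sin(u)/(4*Abs(sin(u))).
At (u, v) = (3*pi/5, 3*pi/5): H = -1/4.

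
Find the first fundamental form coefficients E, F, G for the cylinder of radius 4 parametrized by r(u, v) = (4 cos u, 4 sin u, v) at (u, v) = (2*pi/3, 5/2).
E = 16;  F = 0;  G = 1

Partials: r_u = (-4*sin(u), 4*cos(u), 0), r_v = (0, 0, 1). As functions of (u, v):
  E = r_u · r_u = 16,
  F = r_u · r_v = 0,
  G = r_v · r_v = 1.
Evaluating at (u, v) = (2*pi/3, 5/2): E = 16, F = 0, G = 1.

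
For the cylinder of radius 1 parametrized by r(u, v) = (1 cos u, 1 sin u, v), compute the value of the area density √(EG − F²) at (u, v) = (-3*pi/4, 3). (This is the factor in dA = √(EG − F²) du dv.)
√(EG − F²)|_{(-3*pi/4, 3)} = 1

E = 1, F = 0, G = 1, so EG − F² = 1. Taking the positive square root: √(EG − F²) = 1. At (u, v) = (-3*pi/4, 3): 1.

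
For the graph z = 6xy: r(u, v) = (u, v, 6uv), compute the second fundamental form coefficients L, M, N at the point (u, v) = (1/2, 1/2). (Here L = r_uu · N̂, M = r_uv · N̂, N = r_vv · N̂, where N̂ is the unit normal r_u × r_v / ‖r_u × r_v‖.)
L = 0;  M = 6*sqrt(19)/19;  N = 0

Compute the unit normal N̂(u, v) = (-6*v/sqrt(36*u^2 + 36*v^2 + 1), -6*u/sqrt(36*u^2 + 36*v^2 + 1), 1/sqrt(36*u^2 + 36*v^2 + 1)), and the second partials r_uu, r_uv, r_vv. Take dot products:
  L(u, v) = r_uu · N̂ = 0,
  M(u, v) = r_uv · N̂ = 6/sqrt(36*u^2 + 36*v^2 + 1),
  N(u, v) = r_vv · N̂ = 0.
Evaluating at (u, v) = (1/2, 1/2):
  L = 0, M = 6*sqrt(19)/19, N = 0.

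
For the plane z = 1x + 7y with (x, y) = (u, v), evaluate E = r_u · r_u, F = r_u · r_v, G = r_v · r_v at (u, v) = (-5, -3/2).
E = 2;  F = 7;  G = 50

Partials: r_u = (1, 0, 1), r_v = (0, 1, 7). As functions of (u, v):
  E = r_u · r_u = 2,
  F = r_u · r_v = 7,
  G = r_v · r_v = 50.
Evaluating at (u, v) = (-5, -3/2): E = 2, F = 7, G = 50.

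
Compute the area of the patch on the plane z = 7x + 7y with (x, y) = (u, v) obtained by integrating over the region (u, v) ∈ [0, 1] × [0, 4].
Area = 12*sqrt(11)

Area = ∫∫ √(EG − F²) du dv with √(EG − F²) = 3*sqrt(11). Integrating over [0, 1] × [0, 4] gives 12*sqrt(11).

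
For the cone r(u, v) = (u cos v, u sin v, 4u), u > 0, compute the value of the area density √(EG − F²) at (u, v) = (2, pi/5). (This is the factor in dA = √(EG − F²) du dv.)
√(EG − F²)|_{(2, pi/5)} = 2*sqrt(17)

E = 17, F = 0, G = u^2, so EG − F² = 17*u^2. Taking the positive square root: √(EG − F²) = sqrt(17)*Abs(u). At (u, v) = (2, pi/5): 2*sqrt(17).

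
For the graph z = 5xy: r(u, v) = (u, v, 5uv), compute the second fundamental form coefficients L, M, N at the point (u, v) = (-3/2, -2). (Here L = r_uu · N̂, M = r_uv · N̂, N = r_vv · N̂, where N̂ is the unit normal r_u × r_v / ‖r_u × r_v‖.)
L = 0;  M = 10*sqrt(629)/629;  N = 0

Compute the unit normal N̂(u, v) = (-5*v/sqrt(25*u^2 + 25*v^2 + 1), -5*u/sqrt(25*u^2 + 25*v^2 + 1), 1/sqrt(25*u^2 + 25*v^2 + 1)), and the second partials r_uu, r_uv, r_vv. Take dot products:
  L(u, v) = r_uu · N̂ = 0,
  M(u, v) = r_uv · N̂ = 5/sqrt(25*u^2 + 25*v^2 + 1),
  N(u, v) = r_vv · N̂ = 0.
Evaluating at (u, v) = (-3/2, -2):
  L = 0, M = 10*sqrt(629)/629, N = 0.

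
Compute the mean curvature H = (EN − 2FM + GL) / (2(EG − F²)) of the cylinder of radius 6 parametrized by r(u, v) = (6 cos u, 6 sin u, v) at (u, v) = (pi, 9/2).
H = -1/12

With E = 36, F = 0, G = 1, L = -6, M = 0, N = 0, assemble
  H = (EN − 2FM + GL) / (2(EG − F²)) = -1/12.
At (u, v) = (pi, 9/2): H = -1/12.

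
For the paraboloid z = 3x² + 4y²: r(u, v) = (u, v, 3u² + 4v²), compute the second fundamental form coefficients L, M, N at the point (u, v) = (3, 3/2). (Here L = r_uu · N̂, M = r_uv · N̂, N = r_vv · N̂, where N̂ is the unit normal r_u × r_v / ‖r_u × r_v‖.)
L = 6*sqrt(469)/469;  M = 0;  N = 8*sqrt(469)/469

Compute the unit normal N̂(u, v) = (-6*u/sqrt(36*u^2 + 64*v^2 + 1), -8*v/sqrt(36*u^2 + 64*v^2 + 1), 1/sqrt(36*u^2 + 64*v^2 + 1)), and the second partials r_uu, r_uv, r_vv. Take dot products:
  L(u, v) = r_uu · N̂ = 6/sqrt(36*u^2 + 64*v^2 + 1),
  M(u, v) = r_uv · N̂ = 0,
  N(u, v) = r_vv · N̂ = 8/sqrt(36*u^2 + 64*v^2 + 1).
Evaluating at (u, v) = (3, 3/2):
  L = 6*sqrt(469)/469, M = 0, N = 8*sqrt(469)/469.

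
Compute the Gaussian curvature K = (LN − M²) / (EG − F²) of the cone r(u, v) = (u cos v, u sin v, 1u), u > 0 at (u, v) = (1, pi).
K = 0

Coefficients of the first fundamental form: E = 2, F = 0, G = u^2.
Coefficients of the second fundamental form: L = 0, M = 0, N = sqrt(2)*u^2/(2*Abs(u)).
Assemble K = (LN − M²)/(EG − F²) = 0. At (u, v) = (1, pi): K = 0.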